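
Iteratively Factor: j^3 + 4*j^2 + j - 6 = (j + 3)*(j^2 + j - 2) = (j + 2)*(j + 3)*(j - 1)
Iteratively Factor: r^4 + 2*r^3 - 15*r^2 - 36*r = (r + 3)*(r^3 - r^2 - 12*r) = r*(r + 3)*(r^2 - r - 12) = r*(r - 4)*(r + 3)*(r + 3)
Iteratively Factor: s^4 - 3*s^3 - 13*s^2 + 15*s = (s - 5)*(s^3 + 2*s^2 - 3*s) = s*(s - 5)*(s^2 + 2*s - 3) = s*(s - 5)*(s + 3)*(s - 1)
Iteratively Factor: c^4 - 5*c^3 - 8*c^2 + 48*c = (c + 3)*(c^3 - 8*c^2 + 16*c) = (c - 4)*(c + 3)*(c^2 - 4*c) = c*(c - 4)*(c + 3)*(c - 4)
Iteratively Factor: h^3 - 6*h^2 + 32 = (h - 4)*(h^2 - 2*h - 8) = (h - 4)^2*(h + 2)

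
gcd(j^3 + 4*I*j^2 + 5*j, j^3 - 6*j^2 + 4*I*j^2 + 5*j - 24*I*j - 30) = j^2 + 4*I*j + 5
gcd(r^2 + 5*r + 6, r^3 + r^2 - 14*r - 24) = r^2 + 5*r + 6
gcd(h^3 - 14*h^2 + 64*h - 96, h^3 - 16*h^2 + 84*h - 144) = h^2 - 10*h + 24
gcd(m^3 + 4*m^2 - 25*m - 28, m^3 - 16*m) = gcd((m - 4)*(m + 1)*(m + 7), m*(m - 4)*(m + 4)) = m - 4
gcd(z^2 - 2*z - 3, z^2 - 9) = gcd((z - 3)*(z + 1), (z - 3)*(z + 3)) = z - 3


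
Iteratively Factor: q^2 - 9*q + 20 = (q - 5)*(q - 4)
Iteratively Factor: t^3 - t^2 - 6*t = (t)*(t^2 - t - 6) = t*(t - 3)*(t + 2)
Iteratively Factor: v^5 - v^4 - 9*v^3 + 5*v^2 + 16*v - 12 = (v - 1)*(v^4 - 9*v^2 - 4*v + 12) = (v - 3)*(v - 1)*(v^3 + 3*v^2 - 4) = (v - 3)*(v - 1)*(v + 2)*(v^2 + v - 2) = (v - 3)*(v - 1)^2*(v + 2)*(v + 2)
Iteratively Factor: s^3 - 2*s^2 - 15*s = (s + 3)*(s^2 - 5*s) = s*(s + 3)*(s - 5)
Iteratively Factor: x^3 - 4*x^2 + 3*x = (x - 1)*(x^2 - 3*x) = x*(x - 1)*(x - 3)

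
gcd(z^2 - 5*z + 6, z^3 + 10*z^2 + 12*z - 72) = z - 2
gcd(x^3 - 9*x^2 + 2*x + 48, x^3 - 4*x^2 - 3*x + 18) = x^2 - x - 6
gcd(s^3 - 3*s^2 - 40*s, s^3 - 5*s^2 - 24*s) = s^2 - 8*s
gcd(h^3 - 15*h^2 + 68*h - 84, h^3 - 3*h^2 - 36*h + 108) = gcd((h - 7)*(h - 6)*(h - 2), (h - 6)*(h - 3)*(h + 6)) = h - 6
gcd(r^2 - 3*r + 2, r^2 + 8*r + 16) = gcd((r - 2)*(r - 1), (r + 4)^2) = 1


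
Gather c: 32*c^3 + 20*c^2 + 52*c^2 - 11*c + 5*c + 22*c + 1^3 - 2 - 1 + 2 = 32*c^3 + 72*c^2 + 16*c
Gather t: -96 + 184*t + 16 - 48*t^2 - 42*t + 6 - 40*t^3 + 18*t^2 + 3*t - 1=-40*t^3 - 30*t^2 + 145*t - 75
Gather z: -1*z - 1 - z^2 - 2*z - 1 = -z^2 - 3*z - 2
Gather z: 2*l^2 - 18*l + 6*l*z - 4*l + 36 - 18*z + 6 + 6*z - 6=2*l^2 - 22*l + z*(6*l - 12) + 36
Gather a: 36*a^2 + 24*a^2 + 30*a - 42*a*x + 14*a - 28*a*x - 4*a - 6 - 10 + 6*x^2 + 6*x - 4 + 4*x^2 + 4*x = 60*a^2 + a*(40 - 70*x) + 10*x^2 + 10*x - 20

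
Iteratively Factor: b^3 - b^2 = (b)*(b^2 - b) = b*(b - 1)*(b)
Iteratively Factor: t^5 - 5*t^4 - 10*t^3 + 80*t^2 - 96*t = (t - 3)*(t^4 - 2*t^3 - 16*t^2 + 32*t) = (t - 3)*(t - 2)*(t^3 - 16*t) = t*(t - 3)*(t - 2)*(t^2 - 16) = t*(t - 4)*(t - 3)*(t - 2)*(t + 4)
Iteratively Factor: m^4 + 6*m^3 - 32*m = (m)*(m^3 + 6*m^2 - 32) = m*(m + 4)*(m^2 + 2*m - 8) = m*(m - 2)*(m + 4)*(m + 4)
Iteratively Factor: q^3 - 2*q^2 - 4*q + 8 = (q - 2)*(q^2 - 4) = (q - 2)^2*(q + 2)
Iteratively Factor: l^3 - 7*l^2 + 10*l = (l - 2)*(l^2 - 5*l) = l*(l - 2)*(l - 5)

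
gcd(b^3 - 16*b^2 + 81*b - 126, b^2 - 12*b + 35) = b - 7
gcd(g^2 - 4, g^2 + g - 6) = g - 2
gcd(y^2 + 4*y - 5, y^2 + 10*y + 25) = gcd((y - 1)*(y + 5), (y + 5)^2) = y + 5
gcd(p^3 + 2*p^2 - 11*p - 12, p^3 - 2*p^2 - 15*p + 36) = p^2 + p - 12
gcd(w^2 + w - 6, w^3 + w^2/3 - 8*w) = w + 3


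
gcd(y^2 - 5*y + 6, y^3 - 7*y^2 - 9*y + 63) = y - 3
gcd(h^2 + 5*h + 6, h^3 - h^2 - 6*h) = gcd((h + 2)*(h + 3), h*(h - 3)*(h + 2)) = h + 2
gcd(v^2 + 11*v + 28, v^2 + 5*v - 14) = v + 7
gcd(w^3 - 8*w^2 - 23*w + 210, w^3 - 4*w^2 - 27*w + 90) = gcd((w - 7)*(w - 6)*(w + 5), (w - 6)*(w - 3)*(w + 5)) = w^2 - w - 30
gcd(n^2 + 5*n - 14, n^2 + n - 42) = n + 7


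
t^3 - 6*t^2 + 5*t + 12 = (t - 4)*(t - 3)*(t + 1)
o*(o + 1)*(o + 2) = o^3 + 3*o^2 + 2*o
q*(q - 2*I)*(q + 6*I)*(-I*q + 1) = -I*q^4 + 5*q^3 - 8*I*q^2 + 12*q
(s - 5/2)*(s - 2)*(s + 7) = s^3 + 5*s^2/2 - 53*s/2 + 35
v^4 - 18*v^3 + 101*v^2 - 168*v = v*(v - 8)*(v - 7)*(v - 3)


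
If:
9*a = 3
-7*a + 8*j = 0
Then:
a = 1/3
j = 7/24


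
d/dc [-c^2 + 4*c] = 4 - 2*c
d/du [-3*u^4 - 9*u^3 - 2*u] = -12*u^3 - 27*u^2 - 2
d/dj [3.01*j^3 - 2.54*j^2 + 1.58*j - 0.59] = 9.03*j^2 - 5.08*j + 1.58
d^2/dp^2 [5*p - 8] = 0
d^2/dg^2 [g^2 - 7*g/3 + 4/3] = 2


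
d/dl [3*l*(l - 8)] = 6*l - 24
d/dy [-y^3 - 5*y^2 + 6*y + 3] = -3*y^2 - 10*y + 6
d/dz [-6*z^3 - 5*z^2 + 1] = 2*z*(-9*z - 5)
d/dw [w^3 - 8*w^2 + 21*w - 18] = 3*w^2 - 16*w + 21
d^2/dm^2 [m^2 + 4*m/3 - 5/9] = 2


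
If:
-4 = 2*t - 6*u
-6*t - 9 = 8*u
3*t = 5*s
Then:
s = -129/130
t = -43/26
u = 3/26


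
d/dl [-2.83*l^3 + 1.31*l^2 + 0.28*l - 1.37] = -8.49*l^2 + 2.62*l + 0.28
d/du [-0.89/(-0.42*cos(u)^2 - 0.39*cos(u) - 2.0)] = (0.7476*cos(u) + 0.3471)*sin(u)/(0.42*cos(u)^2 + 0.39*cos(u) + 2.0)^2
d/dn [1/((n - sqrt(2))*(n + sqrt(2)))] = -2*n/(n^4 - 4*n^2 + 4)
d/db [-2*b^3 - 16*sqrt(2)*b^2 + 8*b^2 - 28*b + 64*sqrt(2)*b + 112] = -6*b^2 - 32*sqrt(2)*b + 16*b - 28 + 64*sqrt(2)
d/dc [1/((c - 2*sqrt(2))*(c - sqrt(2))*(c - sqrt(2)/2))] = 2*(-3*c^2 + 7*sqrt(2)*c - 7)/(2*c^6 - 14*sqrt(2)*c^5 + 77*c^4 - 106*sqrt(2)*c^3 + 154*c^2 - 56*sqrt(2)*c + 16)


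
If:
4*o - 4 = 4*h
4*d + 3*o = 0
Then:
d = -3*o/4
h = o - 1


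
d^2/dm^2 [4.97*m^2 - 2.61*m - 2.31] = 9.94000000000000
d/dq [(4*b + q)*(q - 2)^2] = (q - 2)*(8*b + 3*q - 2)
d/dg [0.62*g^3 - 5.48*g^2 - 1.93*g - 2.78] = 1.86*g^2 - 10.96*g - 1.93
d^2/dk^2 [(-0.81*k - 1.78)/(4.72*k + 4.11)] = (-7.105427357601e-15*k - 47.8844)/(4.72*k + 4.11)^3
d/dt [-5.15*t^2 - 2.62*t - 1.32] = -10.3*t - 2.62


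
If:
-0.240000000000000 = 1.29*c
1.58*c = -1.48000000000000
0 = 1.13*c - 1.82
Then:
No Solution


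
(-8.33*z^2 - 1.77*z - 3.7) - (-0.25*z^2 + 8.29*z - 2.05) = -8.08*z^2 - 10.06*z - 1.65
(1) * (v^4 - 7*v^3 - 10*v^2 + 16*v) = v^4 - 7*v^3 - 10*v^2 + 16*v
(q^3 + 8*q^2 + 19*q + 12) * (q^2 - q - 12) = q^5 + 7*q^4 - q^3 - 103*q^2 - 240*q - 144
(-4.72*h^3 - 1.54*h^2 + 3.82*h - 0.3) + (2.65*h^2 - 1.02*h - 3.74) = -4.72*h^3 + 1.11*h^2 + 2.8*h - 4.04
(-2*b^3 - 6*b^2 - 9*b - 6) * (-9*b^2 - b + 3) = 18*b^5 + 56*b^4 + 81*b^3 + 45*b^2 - 21*b - 18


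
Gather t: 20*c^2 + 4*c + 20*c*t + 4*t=20*c^2 + 4*c + t*(20*c + 4)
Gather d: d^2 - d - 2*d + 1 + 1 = d^2 - 3*d + 2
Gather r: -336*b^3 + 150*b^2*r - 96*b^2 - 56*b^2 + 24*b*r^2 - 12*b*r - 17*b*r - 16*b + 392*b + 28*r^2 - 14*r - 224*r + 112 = -336*b^3 - 152*b^2 + 376*b + r^2*(24*b + 28) + r*(150*b^2 - 29*b - 238) + 112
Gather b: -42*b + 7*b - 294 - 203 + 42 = -35*b - 455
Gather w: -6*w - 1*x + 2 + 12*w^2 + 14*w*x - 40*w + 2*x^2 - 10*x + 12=12*w^2 + w*(14*x - 46) + 2*x^2 - 11*x + 14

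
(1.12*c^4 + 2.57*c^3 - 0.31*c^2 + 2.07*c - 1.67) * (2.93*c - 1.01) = 3.2816*c^5 + 6.3989*c^4 - 3.504*c^3 + 6.3782*c^2 - 6.9838*c + 1.6867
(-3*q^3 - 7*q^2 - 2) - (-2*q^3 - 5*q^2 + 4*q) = -q^3 - 2*q^2 - 4*q - 2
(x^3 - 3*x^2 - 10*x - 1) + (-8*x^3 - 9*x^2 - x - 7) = -7*x^3 - 12*x^2 - 11*x - 8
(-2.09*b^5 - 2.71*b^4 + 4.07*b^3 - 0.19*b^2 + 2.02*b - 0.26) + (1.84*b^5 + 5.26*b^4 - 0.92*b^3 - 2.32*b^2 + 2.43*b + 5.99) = -0.25*b^5 + 2.55*b^4 + 3.15*b^3 - 2.51*b^2 + 4.45*b + 5.73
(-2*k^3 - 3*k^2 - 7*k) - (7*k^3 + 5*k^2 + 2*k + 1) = -9*k^3 - 8*k^2 - 9*k - 1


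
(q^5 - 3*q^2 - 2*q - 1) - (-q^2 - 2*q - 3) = q^5 - 2*q^2 + 2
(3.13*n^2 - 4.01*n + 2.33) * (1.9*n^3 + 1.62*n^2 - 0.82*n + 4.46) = 5.947*n^5 - 2.5484*n^4 - 4.6358*n^3 + 21.0226*n^2 - 19.7952*n + 10.3918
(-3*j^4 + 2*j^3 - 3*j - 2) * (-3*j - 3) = 9*j^5 + 3*j^4 - 6*j^3 + 9*j^2 + 15*j + 6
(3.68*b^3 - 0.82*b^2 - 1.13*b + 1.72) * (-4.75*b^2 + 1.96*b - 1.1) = -17.48*b^5 + 11.1078*b^4 - 0.287700000000001*b^3 - 9.4828*b^2 + 4.6142*b - 1.892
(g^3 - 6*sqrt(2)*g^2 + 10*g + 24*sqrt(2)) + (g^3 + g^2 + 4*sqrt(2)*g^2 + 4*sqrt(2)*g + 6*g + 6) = 2*g^3 - 2*sqrt(2)*g^2 + g^2 + 4*sqrt(2)*g + 16*g + 6 + 24*sqrt(2)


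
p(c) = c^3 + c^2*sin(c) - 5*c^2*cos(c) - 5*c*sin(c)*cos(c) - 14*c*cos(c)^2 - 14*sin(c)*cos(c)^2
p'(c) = 5*c^2*sin(c) + c^2*cos(c) + 3*c^2 + 5*c*sin(c)^2 + 28*c*sin(c)*cos(c) + 2*c*sin(c) - 5*c*cos(c)^2 - 10*c*cos(c) + 28*sin(c)^2*cos(c) - 5*sin(c)*cos(c) - 14*cos(c)^3 - 14*cos(c)^2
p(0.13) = -3.74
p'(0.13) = -28.93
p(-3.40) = 56.48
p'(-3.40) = 41.00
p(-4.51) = -53.81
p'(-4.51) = 137.92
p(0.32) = -8.90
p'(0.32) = -24.33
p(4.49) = 85.86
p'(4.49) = -1.31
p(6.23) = -38.63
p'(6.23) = 14.22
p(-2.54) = 42.04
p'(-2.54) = -62.30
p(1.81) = 12.89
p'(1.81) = 23.43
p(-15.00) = -2503.16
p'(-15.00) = -531.27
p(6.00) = -32.68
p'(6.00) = -60.94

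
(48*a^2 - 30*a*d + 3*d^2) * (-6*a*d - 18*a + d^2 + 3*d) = -288*a^3*d - 864*a^3 + 228*a^2*d^2 + 684*a^2*d - 48*a*d^3 - 144*a*d^2 + 3*d^4 + 9*d^3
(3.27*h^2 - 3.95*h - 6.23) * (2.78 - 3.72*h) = -12.1644*h^3 + 23.7846*h^2 + 12.1946*h - 17.3194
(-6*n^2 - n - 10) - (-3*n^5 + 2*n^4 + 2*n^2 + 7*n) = 3*n^5 - 2*n^4 - 8*n^2 - 8*n - 10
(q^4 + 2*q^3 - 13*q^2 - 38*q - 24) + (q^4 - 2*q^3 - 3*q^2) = 2*q^4 - 16*q^2 - 38*q - 24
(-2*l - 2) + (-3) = -2*l - 5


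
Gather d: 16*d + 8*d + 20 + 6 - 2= 24*d + 24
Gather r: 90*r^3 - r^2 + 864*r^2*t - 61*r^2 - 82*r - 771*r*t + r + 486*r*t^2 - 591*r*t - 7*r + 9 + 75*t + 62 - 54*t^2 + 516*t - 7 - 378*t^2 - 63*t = 90*r^3 + r^2*(864*t - 62) + r*(486*t^2 - 1362*t - 88) - 432*t^2 + 528*t + 64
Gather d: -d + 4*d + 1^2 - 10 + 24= 3*d + 15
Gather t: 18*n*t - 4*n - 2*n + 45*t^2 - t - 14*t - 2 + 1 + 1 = -6*n + 45*t^2 + t*(18*n - 15)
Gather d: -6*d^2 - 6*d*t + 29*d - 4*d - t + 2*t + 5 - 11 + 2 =-6*d^2 + d*(25 - 6*t) + t - 4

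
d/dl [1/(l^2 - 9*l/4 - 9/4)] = 4*(9 - 8*l)/(-4*l^2 + 9*l + 9)^2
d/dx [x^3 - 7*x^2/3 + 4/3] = x*(9*x - 14)/3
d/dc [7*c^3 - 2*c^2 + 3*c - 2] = 21*c^2 - 4*c + 3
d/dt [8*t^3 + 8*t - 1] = 24*t^2 + 8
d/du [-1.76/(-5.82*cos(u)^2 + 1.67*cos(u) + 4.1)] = (20.4864*cos(u) - 2.9392)*sin(u)/(-5.82*cos(u)^2 + 1.67*cos(u) + 4.1)^2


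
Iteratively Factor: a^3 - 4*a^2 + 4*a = (a - 2)*(a^2 - 2*a) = a*(a - 2)*(a - 2)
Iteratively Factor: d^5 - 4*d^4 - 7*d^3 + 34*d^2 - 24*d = (d + 3)*(d^4 - 7*d^3 + 14*d^2 - 8*d) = (d - 2)*(d + 3)*(d^3 - 5*d^2 + 4*d) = (d - 4)*(d - 2)*(d + 3)*(d^2 - d) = (d - 4)*(d - 2)*(d - 1)*(d + 3)*(d)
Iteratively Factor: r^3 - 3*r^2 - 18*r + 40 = (r - 2)*(r^2 - r - 20) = (r - 5)*(r - 2)*(r + 4)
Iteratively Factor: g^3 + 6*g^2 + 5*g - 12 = (g - 1)*(g^2 + 7*g + 12) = (g - 1)*(g + 4)*(g + 3)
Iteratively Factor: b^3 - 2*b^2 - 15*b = (b)*(b^2 - 2*b - 15) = b*(b - 5)*(b + 3)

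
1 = 1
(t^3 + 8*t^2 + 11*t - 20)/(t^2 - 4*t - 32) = (t^2 + 4*t - 5)/(t - 8)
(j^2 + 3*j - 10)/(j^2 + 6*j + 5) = (j - 2)/(j + 1)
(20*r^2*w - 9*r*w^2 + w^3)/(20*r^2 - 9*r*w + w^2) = w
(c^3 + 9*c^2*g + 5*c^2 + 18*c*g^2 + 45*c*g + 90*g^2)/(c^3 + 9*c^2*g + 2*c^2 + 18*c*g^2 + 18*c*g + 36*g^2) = (c + 5)/(c + 2)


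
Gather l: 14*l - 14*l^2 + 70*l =-14*l^2 + 84*l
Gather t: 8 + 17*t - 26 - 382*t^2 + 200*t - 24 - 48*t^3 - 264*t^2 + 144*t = -48*t^3 - 646*t^2 + 361*t - 42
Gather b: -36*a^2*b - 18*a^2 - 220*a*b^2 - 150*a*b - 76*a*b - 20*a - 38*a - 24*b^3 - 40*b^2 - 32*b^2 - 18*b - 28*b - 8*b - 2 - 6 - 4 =-18*a^2 - 58*a - 24*b^3 + b^2*(-220*a - 72) + b*(-36*a^2 - 226*a - 54) - 12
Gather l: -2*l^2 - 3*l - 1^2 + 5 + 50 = -2*l^2 - 3*l + 54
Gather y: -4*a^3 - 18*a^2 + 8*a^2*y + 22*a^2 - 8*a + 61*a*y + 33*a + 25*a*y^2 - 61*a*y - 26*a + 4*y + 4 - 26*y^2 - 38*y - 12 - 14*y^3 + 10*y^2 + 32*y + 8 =-4*a^3 + 4*a^2 - a - 14*y^3 + y^2*(25*a - 16) + y*(8*a^2 - 2)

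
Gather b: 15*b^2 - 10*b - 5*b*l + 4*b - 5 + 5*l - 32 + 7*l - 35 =15*b^2 + b*(-5*l - 6) + 12*l - 72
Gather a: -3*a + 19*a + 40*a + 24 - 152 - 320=56*a - 448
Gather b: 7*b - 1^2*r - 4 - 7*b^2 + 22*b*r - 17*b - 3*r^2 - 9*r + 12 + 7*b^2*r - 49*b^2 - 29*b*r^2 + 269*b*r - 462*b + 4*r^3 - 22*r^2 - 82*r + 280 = b^2*(7*r - 56) + b*(-29*r^2 + 291*r - 472) + 4*r^3 - 25*r^2 - 92*r + 288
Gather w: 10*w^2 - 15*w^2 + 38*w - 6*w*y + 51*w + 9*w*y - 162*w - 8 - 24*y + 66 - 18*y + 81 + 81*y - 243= -5*w^2 + w*(3*y - 73) + 39*y - 104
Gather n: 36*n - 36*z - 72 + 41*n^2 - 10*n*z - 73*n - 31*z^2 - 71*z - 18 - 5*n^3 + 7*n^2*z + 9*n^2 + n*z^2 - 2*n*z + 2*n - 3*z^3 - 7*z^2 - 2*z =-5*n^3 + n^2*(7*z + 50) + n*(z^2 - 12*z - 35) - 3*z^3 - 38*z^2 - 109*z - 90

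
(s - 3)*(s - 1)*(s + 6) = s^3 + 2*s^2 - 21*s + 18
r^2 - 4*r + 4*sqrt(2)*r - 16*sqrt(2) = (r - 4)*(r + 4*sqrt(2))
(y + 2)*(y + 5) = y^2 + 7*y + 10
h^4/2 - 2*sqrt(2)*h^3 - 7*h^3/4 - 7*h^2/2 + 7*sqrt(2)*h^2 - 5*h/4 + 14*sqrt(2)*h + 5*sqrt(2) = (h/2 + 1/2)*(h - 5)*(h + 1/2)*(h - 4*sqrt(2))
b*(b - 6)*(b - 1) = b^3 - 7*b^2 + 6*b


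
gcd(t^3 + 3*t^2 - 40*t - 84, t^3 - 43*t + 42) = t^2 + t - 42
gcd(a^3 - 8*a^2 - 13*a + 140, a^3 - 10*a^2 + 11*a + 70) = a^2 - 12*a + 35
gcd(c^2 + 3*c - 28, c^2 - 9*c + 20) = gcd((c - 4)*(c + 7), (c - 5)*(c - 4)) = c - 4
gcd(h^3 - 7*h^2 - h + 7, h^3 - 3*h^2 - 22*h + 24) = h - 1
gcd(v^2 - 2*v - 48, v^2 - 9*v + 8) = v - 8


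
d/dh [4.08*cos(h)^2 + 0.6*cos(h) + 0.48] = -(8.16*cos(h) + 0.6)*sin(h)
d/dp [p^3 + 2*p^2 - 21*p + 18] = 3*p^2 + 4*p - 21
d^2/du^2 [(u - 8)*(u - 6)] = 2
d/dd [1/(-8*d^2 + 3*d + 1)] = (16*d - 3)/(-8*d^2 + 3*d + 1)^2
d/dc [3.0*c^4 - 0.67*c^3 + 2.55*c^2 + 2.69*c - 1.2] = 12.0*c^3 - 2.01*c^2 + 5.1*c + 2.69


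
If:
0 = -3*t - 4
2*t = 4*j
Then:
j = -2/3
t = -4/3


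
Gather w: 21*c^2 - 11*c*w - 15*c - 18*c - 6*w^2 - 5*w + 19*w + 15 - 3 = 21*c^2 - 33*c - 6*w^2 + w*(14 - 11*c) + 12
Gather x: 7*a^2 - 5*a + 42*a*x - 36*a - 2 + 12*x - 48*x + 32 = 7*a^2 - 41*a + x*(42*a - 36) + 30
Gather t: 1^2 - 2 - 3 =-4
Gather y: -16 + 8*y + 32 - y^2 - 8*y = 16 - y^2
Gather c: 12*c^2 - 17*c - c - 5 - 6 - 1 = 12*c^2 - 18*c - 12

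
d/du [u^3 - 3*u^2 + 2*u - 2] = 3*u^2 - 6*u + 2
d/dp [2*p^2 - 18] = 4*p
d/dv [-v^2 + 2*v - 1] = 2 - 2*v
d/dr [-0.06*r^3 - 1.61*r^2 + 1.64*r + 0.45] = -0.18*r^2 - 3.22*r + 1.64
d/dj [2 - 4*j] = -4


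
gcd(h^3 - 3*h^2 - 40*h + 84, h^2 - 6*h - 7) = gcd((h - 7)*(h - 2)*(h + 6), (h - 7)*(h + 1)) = h - 7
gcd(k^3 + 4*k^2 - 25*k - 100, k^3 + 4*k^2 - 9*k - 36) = k + 4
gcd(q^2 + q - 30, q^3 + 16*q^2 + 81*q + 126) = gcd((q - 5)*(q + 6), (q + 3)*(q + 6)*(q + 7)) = q + 6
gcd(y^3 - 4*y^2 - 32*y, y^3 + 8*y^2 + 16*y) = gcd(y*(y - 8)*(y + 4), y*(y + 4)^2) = y^2 + 4*y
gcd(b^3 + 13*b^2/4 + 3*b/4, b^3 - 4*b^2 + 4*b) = b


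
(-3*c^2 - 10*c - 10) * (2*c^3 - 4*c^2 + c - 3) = -6*c^5 - 8*c^4 + 17*c^3 + 39*c^2 + 20*c + 30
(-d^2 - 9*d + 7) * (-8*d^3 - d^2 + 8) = 8*d^5 + 73*d^4 - 47*d^3 - 15*d^2 - 72*d + 56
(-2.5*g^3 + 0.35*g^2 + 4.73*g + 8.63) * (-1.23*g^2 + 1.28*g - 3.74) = 3.075*g^5 - 3.6305*g^4 + 3.9801*g^3 - 5.8695*g^2 - 6.6438*g - 32.2762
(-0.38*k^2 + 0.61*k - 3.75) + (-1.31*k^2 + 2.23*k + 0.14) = -1.69*k^2 + 2.84*k - 3.61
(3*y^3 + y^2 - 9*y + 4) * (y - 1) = 3*y^4 - 2*y^3 - 10*y^2 + 13*y - 4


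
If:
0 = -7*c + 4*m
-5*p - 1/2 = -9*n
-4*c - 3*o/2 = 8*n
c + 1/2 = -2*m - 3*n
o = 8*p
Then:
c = -46/303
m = -161/606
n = 37/606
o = 8/101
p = 1/101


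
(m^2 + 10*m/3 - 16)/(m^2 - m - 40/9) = 3*(m + 6)/(3*m + 5)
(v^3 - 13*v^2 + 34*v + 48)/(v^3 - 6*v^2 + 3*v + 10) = (v^2 - 14*v + 48)/(v^2 - 7*v + 10)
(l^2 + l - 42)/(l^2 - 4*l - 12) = (l + 7)/(l + 2)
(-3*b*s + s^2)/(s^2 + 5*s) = (-3*b + s)/(s + 5)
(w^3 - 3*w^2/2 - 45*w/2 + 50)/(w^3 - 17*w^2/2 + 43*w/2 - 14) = (2*w^2 + 5*w - 25)/(2*w^2 - 9*w + 7)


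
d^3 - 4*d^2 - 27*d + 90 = (d - 6)*(d - 3)*(d + 5)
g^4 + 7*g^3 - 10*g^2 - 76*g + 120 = (g - 2)^2*(g + 5)*(g + 6)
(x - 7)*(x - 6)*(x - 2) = x^3 - 15*x^2 + 68*x - 84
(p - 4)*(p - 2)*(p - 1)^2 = p^4 - 8*p^3 + 21*p^2 - 22*p + 8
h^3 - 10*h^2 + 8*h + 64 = (h - 8)*(h - 4)*(h + 2)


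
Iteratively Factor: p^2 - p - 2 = (p - 2)*(p + 1)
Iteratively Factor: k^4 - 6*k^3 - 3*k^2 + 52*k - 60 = (k - 5)*(k^3 - k^2 - 8*k + 12) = (k - 5)*(k - 2)*(k^2 + k - 6) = (k - 5)*(k - 2)^2*(k + 3)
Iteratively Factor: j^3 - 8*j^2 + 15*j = (j)*(j^2 - 8*j + 15) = j*(j - 5)*(j - 3)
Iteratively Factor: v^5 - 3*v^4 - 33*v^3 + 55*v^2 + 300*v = (v - 5)*(v^4 + 2*v^3 - 23*v^2 - 60*v) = (v - 5)^2*(v^3 + 7*v^2 + 12*v) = (v - 5)^2*(v + 3)*(v^2 + 4*v) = (v - 5)^2*(v + 3)*(v + 4)*(v)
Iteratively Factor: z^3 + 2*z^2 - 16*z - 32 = (z + 4)*(z^2 - 2*z - 8) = (z - 4)*(z + 4)*(z + 2)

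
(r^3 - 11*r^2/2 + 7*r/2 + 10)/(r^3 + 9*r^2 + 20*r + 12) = (r^2 - 13*r/2 + 10)/(r^2 + 8*r + 12)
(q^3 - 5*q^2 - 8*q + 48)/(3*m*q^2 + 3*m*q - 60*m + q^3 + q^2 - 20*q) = (q^2 - q - 12)/(3*m*q + 15*m + q^2 + 5*q)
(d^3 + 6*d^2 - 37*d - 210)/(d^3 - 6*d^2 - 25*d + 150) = (d + 7)/(d - 5)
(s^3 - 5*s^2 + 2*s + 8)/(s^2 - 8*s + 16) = (s^2 - s - 2)/(s - 4)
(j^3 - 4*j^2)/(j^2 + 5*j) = j*(j - 4)/(j + 5)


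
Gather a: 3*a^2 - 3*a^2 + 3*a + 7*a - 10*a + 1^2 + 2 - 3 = 0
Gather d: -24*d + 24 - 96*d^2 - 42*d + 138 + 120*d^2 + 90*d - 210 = 24*d^2 + 24*d - 48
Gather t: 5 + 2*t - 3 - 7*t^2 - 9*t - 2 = -7*t^2 - 7*t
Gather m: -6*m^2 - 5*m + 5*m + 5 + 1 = 6 - 6*m^2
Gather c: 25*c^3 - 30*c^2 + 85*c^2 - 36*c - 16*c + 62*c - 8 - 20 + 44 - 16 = 25*c^3 + 55*c^2 + 10*c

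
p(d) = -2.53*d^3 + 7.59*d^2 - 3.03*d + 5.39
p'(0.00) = -3.03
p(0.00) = 5.39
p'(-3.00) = -116.88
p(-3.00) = 151.10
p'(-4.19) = -199.88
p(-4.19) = 337.44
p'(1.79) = -0.18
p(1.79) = 9.78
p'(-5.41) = -307.30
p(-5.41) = 644.53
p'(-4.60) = -233.46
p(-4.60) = 426.19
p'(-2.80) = -105.04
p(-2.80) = 128.92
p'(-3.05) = -119.93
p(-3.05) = 157.02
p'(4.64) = -96.00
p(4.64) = -98.00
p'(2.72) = -17.89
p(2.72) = 2.39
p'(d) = -7.59*d^2 + 15.18*d - 3.03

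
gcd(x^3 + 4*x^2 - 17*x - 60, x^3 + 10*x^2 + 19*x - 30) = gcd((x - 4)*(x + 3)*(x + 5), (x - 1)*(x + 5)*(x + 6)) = x + 5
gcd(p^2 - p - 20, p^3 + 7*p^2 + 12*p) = p + 4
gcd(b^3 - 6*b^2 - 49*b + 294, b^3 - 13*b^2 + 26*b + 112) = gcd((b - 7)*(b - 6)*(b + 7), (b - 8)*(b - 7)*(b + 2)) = b - 7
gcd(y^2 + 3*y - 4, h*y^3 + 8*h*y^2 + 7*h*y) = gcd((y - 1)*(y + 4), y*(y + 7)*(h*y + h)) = 1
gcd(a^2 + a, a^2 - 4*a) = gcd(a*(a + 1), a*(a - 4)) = a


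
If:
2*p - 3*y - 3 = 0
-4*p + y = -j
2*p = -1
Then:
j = -2/3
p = -1/2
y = -4/3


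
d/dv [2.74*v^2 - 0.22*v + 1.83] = 5.48*v - 0.22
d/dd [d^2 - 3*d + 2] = 2*d - 3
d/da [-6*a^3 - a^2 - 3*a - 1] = -18*a^2 - 2*a - 3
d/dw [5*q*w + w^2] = 5*q + 2*w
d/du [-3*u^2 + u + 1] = 1 - 6*u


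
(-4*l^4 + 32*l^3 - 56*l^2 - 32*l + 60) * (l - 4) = -4*l^5 + 48*l^4 - 184*l^3 + 192*l^2 + 188*l - 240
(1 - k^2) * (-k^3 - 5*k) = k^5 + 4*k^3 - 5*k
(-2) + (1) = -1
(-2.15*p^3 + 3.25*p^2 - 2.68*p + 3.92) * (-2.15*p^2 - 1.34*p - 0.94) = 4.6225*p^5 - 4.1065*p^4 + 3.428*p^3 - 7.8918*p^2 - 2.7336*p - 3.6848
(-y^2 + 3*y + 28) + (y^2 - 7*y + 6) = 34 - 4*y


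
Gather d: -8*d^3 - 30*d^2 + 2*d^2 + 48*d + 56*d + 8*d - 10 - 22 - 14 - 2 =-8*d^3 - 28*d^2 + 112*d - 48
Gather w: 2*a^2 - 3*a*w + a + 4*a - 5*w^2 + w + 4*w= 2*a^2 + 5*a - 5*w^2 + w*(5 - 3*a)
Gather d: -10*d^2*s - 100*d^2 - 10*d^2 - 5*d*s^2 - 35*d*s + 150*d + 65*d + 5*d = d^2*(-10*s - 110) + d*(-5*s^2 - 35*s + 220)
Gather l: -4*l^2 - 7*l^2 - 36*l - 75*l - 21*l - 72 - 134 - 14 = -11*l^2 - 132*l - 220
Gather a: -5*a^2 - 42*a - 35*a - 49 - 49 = -5*a^2 - 77*a - 98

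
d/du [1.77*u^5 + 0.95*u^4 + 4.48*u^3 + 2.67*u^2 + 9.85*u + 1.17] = 8.85*u^4 + 3.8*u^3 + 13.44*u^2 + 5.34*u + 9.85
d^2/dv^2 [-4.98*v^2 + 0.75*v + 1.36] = -9.96000000000000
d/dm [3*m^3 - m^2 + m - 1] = 9*m^2 - 2*m + 1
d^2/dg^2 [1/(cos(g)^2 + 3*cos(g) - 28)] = (-4*sin(g)^4 + 123*sin(g)^2 - 291*cos(g)/4 - 9*cos(3*g)/4 - 45)/((cos(g) - 4)^3*(cos(g) + 7)^3)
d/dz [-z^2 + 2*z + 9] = 2 - 2*z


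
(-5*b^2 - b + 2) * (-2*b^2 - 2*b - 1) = 10*b^4 + 12*b^3 + 3*b^2 - 3*b - 2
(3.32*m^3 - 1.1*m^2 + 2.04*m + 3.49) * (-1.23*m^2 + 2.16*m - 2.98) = -4.0836*m^5 + 8.5242*m^4 - 14.7788*m^3 + 3.3917*m^2 + 1.4592*m - 10.4002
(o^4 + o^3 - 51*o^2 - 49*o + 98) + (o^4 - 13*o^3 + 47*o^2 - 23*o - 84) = 2*o^4 - 12*o^3 - 4*o^2 - 72*o + 14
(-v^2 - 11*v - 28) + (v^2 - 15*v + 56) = 28 - 26*v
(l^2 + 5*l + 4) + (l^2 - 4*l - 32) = 2*l^2 + l - 28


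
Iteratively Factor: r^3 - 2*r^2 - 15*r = (r - 5)*(r^2 + 3*r) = (r - 5)*(r + 3)*(r)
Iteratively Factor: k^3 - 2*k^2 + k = (k)*(k^2 - 2*k + 1) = k*(k - 1)*(k - 1)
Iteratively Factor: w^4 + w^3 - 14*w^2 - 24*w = (w)*(w^3 + w^2 - 14*w - 24) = w*(w + 3)*(w^2 - 2*w - 8) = w*(w - 4)*(w + 3)*(w + 2)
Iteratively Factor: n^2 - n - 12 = (n - 4)*(n + 3)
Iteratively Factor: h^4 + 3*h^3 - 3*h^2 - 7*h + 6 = (h - 1)*(h^3 + 4*h^2 + h - 6) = (h - 1)*(h + 2)*(h^2 + 2*h - 3) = (h - 1)*(h + 2)*(h + 3)*(h - 1)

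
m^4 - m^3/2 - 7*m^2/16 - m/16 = m*(m - 1)*(m + 1/4)^2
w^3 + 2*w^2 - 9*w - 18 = (w - 3)*(w + 2)*(w + 3)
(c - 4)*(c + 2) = c^2 - 2*c - 8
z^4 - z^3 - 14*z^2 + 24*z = z*(z - 3)*(z - 2)*(z + 4)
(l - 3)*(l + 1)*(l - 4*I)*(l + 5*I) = l^4 - 2*l^3 + I*l^3 + 17*l^2 - 2*I*l^2 - 40*l - 3*I*l - 60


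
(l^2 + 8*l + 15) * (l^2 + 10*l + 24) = l^4 + 18*l^3 + 119*l^2 + 342*l + 360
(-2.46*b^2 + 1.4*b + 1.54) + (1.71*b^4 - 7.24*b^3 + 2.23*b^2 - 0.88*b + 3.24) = 1.71*b^4 - 7.24*b^3 - 0.23*b^2 + 0.52*b + 4.78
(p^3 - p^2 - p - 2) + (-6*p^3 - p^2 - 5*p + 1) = -5*p^3 - 2*p^2 - 6*p - 1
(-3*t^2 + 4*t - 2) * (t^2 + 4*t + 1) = -3*t^4 - 8*t^3 + 11*t^2 - 4*t - 2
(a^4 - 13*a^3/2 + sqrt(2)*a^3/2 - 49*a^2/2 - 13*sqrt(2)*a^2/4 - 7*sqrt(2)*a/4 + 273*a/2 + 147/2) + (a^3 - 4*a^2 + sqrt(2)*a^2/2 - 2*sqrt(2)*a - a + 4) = a^4 - 11*a^3/2 + sqrt(2)*a^3/2 - 57*a^2/2 - 11*sqrt(2)*a^2/4 - 15*sqrt(2)*a/4 + 271*a/2 + 155/2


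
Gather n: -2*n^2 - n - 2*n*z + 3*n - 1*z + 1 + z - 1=-2*n^2 + n*(2 - 2*z)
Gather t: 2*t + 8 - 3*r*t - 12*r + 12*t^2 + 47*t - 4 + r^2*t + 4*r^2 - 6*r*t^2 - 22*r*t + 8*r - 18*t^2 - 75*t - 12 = 4*r^2 - 4*r + t^2*(-6*r - 6) + t*(r^2 - 25*r - 26) - 8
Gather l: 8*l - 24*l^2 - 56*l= -24*l^2 - 48*l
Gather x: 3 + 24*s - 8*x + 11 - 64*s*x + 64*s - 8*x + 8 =88*s + x*(-64*s - 16) + 22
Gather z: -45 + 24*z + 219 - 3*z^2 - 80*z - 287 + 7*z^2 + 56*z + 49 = 4*z^2 - 64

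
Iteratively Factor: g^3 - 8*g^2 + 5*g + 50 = (g - 5)*(g^2 - 3*g - 10) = (g - 5)^2*(g + 2)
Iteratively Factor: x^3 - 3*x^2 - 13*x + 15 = (x - 5)*(x^2 + 2*x - 3) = (x - 5)*(x - 1)*(x + 3)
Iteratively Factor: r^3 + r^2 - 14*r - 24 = (r + 2)*(r^2 - r - 12) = (r - 4)*(r + 2)*(r + 3)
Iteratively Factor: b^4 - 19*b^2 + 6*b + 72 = (b + 4)*(b^3 - 4*b^2 - 3*b + 18) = (b + 2)*(b + 4)*(b^2 - 6*b + 9) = (b - 3)*(b + 2)*(b + 4)*(b - 3)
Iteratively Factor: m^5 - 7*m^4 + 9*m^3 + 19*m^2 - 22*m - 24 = (m + 1)*(m^4 - 8*m^3 + 17*m^2 + 2*m - 24) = (m - 2)*(m + 1)*(m^3 - 6*m^2 + 5*m + 12) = (m - 2)*(m + 1)^2*(m^2 - 7*m + 12) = (m - 3)*(m - 2)*(m + 1)^2*(m - 4)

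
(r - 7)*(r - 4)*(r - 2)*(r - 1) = r^4 - 14*r^3 + 63*r^2 - 106*r + 56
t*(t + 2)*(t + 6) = t^3 + 8*t^2 + 12*t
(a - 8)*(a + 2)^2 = a^3 - 4*a^2 - 28*a - 32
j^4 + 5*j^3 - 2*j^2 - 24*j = j*(j - 2)*(j + 3)*(j + 4)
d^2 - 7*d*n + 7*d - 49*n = (d + 7)*(d - 7*n)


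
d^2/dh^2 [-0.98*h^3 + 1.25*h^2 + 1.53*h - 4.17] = 2.5 - 5.88*h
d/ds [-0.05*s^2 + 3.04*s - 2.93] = 3.04 - 0.1*s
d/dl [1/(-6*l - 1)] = 6/(6*l + 1)^2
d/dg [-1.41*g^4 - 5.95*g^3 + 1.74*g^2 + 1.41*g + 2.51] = -5.64*g^3 - 17.85*g^2 + 3.48*g + 1.41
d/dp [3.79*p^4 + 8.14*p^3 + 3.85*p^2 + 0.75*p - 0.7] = 15.16*p^3 + 24.42*p^2 + 7.7*p + 0.75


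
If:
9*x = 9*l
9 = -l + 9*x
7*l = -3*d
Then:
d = -21/8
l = 9/8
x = 9/8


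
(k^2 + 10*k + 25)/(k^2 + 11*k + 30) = (k + 5)/(k + 6)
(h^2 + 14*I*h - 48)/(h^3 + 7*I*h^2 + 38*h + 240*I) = (h + 6*I)/(h^2 - I*h + 30)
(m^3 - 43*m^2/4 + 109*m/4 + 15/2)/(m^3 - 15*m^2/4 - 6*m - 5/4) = (m - 6)/(m + 1)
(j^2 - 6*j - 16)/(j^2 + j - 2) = (j - 8)/(j - 1)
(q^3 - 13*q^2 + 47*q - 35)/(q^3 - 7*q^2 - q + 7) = (q - 5)/(q + 1)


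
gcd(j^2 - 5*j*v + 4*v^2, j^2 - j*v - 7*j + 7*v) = -j + v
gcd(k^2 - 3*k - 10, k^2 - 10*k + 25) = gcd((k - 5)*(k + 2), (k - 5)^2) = k - 5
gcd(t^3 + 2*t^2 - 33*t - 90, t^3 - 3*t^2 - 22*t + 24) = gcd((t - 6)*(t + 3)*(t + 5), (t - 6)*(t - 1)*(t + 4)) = t - 6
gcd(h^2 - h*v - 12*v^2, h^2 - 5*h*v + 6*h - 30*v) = 1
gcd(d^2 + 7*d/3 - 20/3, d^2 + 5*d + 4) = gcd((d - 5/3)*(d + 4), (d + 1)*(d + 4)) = d + 4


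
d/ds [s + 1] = 1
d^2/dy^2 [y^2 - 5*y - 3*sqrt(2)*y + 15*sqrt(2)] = 2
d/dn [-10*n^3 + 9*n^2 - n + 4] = -30*n^2 + 18*n - 1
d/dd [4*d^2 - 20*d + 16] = 8*d - 20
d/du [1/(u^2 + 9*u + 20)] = (-2*u - 9)/(u^2 + 9*u + 20)^2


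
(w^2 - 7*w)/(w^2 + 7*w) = (w - 7)/(w + 7)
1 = 1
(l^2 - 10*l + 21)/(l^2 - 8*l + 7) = (l - 3)/(l - 1)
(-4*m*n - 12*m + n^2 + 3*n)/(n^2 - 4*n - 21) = (-4*m + n)/(n - 7)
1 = 1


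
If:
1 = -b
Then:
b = -1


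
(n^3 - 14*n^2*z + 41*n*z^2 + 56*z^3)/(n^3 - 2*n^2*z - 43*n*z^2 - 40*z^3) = (n - 7*z)/(n + 5*z)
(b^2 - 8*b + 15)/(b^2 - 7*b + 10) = (b - 3)/(b - 2)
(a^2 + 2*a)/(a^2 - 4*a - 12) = a/(a - 6)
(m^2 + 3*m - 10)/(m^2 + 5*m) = (m - 2)/m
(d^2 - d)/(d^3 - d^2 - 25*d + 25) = d/(d^2 - 25)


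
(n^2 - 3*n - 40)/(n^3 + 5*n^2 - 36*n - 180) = (n - 8)/(n^2 - 36)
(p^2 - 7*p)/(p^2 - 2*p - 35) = p/(p + 5)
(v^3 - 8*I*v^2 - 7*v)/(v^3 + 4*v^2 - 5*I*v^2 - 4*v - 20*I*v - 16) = v*(v - 7*I)/(v^2 + 4*v*(1 - I) - 16*I)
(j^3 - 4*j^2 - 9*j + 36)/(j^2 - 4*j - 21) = (j^2 - 7*j + 12)/(j - 7)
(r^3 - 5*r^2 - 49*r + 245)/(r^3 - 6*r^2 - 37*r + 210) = (r + 7)/(r + 6)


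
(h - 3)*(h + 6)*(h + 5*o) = h^3 + 5*h^2*o + 3*h^2 + 15*h*o - 18*h - 90*o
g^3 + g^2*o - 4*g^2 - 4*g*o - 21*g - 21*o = (g - 7)*(g + 3)*(g + o)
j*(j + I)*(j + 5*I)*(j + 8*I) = j^4 + 14*I*j^3 - 53*j^2 - 40*I*j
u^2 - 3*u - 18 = (u - 6)*(u + 3)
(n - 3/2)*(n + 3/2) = n^2 - 9/4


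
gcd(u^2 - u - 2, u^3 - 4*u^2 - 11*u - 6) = u + 1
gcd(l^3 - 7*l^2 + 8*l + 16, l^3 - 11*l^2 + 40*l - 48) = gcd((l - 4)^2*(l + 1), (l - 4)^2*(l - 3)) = l^2 - 8*l + 16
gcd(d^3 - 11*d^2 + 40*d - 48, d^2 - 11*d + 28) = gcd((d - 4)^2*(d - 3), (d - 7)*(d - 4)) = d - 4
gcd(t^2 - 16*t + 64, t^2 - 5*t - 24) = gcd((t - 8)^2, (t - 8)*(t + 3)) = t - 8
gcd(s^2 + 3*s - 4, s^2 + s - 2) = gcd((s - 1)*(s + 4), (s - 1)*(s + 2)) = s - 1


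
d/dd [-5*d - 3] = -5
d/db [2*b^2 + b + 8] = 4*b + 1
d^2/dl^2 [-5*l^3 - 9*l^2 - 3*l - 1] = -30*l - 18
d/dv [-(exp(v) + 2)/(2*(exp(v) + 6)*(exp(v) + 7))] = (exp(2*v) + 4*exp(v) - 16)*exp(v)/(2*(exp(4*v) + 26*exp(3*v) + 253*exp(2*v) + 1092*exp(v) + 1764))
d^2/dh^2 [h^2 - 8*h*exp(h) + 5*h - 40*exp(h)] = -8*h*exp(h) - 56*exp(h) + 2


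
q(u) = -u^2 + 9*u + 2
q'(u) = 9 - 2*u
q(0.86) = 9.00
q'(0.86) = 7.28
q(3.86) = 21.84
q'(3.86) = 1.28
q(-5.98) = -87.58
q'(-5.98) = 20.96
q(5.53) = 21.19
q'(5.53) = -2.06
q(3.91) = 21.90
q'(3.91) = 1.18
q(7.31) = 14.35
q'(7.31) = -5.62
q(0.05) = 2.45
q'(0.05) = 8.90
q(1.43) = 12.83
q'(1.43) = 6.14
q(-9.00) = -160.00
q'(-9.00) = 27.00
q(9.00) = 2.00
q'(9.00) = -9.00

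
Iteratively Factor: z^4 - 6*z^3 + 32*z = (z)*(z^3 - 6*z^2 + 32) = z*(z - 4)*(z^2 - 2*z - 8) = z*(z - 4)^2*(z + 2)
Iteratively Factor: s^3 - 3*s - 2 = (s + 1)*(s^2 - s - 2) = (s + 1)^2*(s - 2)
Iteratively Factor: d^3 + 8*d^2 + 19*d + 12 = (d + 4)*(d^2 + 4*d + 3) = (d + 1)*(d + 4)*(d + 3)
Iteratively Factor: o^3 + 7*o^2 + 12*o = (o + 3)*(o^2 + 4*o) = o*(o + 3)*(o + 4)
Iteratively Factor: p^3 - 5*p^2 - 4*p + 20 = (p - 2)*(p^2 - 3*p - 10) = (p - 5)*(p - 2)*(p + 2)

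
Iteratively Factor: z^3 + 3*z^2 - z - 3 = (z + 1)*(z^2 + 2*z - 3) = (z - 1)*(z + 1)*(z + 3)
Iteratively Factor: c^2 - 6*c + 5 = (c - 5)*(c - 1)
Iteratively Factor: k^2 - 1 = (k - 1)*(k + 1)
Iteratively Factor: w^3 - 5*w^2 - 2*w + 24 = (w + 2)*(w^2 - 7*w + 12) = (w - 4)*(w + 2)*(w - 3)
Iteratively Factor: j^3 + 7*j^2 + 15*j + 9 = (j + 3)*(j^2 + 4*j + 3) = (j + 3)^2*(j + 1)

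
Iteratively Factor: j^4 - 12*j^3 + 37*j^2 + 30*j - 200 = (j - 5)*(j^3 - 7*j^2 + 2*j + 40) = (j - 5)^2*(j^2 - 2*j - 8) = (j - 5)^2*(j + 2)*(j - 4)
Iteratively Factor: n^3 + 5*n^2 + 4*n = (n + 1)*(n^2 + 4*n) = (n + 1)*(n + 4)*(n)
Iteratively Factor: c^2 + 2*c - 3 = (c - 1)*(c + 3)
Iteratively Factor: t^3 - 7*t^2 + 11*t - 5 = (t - 5)*(t^2 - 2*t + 1) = (t - 5)*(t - 1)*(t - 1)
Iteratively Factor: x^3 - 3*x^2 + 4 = (x - 2)*(x^2 - x - 2) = (x - 2)*(x + 1)*(x - 2)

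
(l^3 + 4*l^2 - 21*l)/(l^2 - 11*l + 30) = l*(l^2 + 4*l - 21)/(l^2 - 11*l + 30)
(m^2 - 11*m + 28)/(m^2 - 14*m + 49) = (m - 4)/(m - 7)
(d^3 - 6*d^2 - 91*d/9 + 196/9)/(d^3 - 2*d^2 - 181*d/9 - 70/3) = (3*d^2 - 25*d + 28)/(3*d^2 - 13*d - 30)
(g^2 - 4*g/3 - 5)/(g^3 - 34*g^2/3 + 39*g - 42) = (3*g + 5)/(3*g^2 - 25*g + 42)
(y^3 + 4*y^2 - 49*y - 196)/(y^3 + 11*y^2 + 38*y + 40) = (y^2 - 49)/(y^2 + 7*y + 10)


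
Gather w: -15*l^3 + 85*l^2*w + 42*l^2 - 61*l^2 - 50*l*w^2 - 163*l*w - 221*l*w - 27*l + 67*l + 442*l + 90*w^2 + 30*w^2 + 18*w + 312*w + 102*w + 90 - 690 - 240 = -15*l^3 - 19*l^2 + 482*l + w^2*(120 - 50*l) + w*(85*l^2 - 384*l + 432) - 840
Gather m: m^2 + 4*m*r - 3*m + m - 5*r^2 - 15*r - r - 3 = m^2 + m*(4*r - 2) - 5*r^2 - 16*r - 3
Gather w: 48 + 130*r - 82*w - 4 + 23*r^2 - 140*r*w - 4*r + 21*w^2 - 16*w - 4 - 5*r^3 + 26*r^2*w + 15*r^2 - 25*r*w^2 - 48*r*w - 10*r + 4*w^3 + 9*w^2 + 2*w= -5*r^3 + 38*r^2 + 116*r + 4*w^3 + w^2*(30 - 25*r) + w*(26*r^2 - 188*r - 96) + 40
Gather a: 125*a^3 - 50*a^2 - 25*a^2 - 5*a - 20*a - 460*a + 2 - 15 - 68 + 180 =125*a^3 - 75*a^2 - 485*a + 99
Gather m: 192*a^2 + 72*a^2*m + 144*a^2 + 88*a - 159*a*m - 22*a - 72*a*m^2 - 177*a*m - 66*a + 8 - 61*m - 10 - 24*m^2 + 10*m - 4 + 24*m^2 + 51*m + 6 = 336*a^2 - 72*a*m^2 + m*(72*a^2 - 336*a)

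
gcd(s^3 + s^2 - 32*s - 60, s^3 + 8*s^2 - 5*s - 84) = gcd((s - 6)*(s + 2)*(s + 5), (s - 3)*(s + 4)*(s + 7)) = 1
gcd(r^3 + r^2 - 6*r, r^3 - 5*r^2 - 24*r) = r^2 + 3*r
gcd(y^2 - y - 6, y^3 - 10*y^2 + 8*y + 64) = y + 2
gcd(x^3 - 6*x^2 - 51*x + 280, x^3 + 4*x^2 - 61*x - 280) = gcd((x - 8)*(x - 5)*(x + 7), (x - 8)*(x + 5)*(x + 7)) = x^2 - x - 56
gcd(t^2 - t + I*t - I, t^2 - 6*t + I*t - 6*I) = t + I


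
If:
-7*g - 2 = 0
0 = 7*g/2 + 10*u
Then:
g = -2/7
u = 1/10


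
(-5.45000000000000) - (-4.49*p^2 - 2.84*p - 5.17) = 4.49*p^2 + 2.84*p - 0.28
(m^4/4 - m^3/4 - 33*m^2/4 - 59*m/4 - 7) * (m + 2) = m^5/4 + m^4/4 - 35*m^3/4 - 125*m^2/4 - 73*m/2 - 14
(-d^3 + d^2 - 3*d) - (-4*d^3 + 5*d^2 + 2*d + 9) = 3*d^3 - 4*d^2 - 5*d - 9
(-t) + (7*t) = 6*t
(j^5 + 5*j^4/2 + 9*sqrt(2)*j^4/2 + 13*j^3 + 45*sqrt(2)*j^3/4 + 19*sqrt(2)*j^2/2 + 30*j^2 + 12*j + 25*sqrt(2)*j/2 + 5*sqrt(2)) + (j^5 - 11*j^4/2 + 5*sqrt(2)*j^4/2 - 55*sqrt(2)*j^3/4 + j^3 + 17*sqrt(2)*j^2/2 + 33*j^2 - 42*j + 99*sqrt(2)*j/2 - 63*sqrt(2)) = 2*j^5 - 3*j^4 + 7*sqrt(2)*j^4 - 5*sqrt(2)*j^3/2 + 14*j^3 + 18*sqrt(2)*j^2 + 63*j^2 - 30*j + 62*sqrt(2)*j - 58*sqrt(2)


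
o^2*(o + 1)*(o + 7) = o^4 + 8*o^3 + 7*o^2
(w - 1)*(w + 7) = w^2 + 6*w - 7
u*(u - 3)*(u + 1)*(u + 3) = u^4 + u^3 - 9*u^2 - 9*u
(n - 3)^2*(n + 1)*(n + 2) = n^4 - 3*n^3 - 7*n^2 + 15*n + 18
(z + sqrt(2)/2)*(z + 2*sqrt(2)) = z^2 + 5*sqrt(2)*z/2 + 2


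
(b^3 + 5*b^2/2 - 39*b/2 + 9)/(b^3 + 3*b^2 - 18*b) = (b - 1/2)/b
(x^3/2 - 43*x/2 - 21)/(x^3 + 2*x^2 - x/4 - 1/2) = 2*(x^3 - 43*x - 42)/(4*x^3 + 8*x^2 - x - 2)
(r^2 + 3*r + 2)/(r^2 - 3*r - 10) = (r + 1)/(r - 5)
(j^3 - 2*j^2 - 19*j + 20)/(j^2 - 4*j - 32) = (j^2 - 6*j + 5)/(j - 8)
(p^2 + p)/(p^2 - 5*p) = (p + 1)/(p - 5)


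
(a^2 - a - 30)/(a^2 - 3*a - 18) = (a + 5)/(a + 3)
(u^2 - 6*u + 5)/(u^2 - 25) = (u - 1)/(u + 5)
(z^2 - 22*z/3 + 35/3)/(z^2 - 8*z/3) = (3*z^2 - 22*z + 35)/(z*(3*z - 8))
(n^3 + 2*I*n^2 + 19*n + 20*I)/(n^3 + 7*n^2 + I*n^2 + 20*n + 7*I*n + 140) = (n + I)/(n + 7)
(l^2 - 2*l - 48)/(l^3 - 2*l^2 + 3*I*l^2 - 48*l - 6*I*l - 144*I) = 1/(l + 3*I)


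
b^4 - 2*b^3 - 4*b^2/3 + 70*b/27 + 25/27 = (b - 5/3)^2*(b + 1/3)*(b + 1)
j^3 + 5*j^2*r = j^2*(j + 5*r)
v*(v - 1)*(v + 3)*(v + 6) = v^4 + 8*v^3 + 9*v^2 - 18*v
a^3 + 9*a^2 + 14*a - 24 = (a - 1)*(a + 4)*(a + 6)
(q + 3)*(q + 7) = q^2 + 10*q + 21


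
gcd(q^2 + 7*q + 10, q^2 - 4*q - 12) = q + 2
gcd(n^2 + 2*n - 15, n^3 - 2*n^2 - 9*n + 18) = n - 3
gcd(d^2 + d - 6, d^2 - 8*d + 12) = d - 2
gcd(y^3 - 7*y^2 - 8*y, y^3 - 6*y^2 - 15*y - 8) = y^2 - 7*y - 8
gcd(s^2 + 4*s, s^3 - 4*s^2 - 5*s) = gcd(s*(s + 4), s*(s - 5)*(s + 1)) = s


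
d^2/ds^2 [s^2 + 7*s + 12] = 2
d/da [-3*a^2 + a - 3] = 1 - 6*a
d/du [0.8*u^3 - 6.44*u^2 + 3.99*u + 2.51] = 2.4*u^2 - 12.88*u + 3.99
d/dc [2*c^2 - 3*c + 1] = 4*c - 3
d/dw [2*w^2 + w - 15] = 4*w + 1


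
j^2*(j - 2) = j^3 - 2*j^2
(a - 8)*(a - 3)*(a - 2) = a^3 - 13*a^2 + 46*a - 48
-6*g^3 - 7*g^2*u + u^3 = (-3*g + u)*(g + u)*(2*g + u)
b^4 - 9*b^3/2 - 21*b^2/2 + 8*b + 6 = (b - 6)*(b - 1)*(b + 1/2)*(b + 2)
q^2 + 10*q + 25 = (q + 5)^2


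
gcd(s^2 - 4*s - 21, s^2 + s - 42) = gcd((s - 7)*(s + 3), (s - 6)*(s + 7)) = 1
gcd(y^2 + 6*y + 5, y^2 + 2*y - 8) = 1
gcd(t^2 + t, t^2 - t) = t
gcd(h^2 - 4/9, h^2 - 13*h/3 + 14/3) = 1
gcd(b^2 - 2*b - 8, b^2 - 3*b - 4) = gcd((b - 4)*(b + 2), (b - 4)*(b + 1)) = b - 4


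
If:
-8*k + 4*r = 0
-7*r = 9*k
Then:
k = 0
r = 0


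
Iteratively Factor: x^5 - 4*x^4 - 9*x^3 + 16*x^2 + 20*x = (x - 2)*(x^4 - 2*x^3 - 13*x^2 - 10*x) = (x - 2)*(x + 1)*(x^3 - 3*x^2 - 10*x) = (x - 2)*(x + 1)*(x + 2)*(x^2 - 5*x) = (x - 5)*(x - 2)*(x + 1)*(x + 2)*(x)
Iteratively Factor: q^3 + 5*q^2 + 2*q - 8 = (q + 2)*(q^2 + 3*q - 4) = (q + 2)*(q + 4)*(q - 1)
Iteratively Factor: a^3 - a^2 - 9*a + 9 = (a - 1)*(a^2 - 9) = (a - 1)*(a + 3)*(a - 3)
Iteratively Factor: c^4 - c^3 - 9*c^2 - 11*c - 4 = (c + 1)*(c^3 - 2*c^2 - 7*c - 4) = (c + 1)^2*(c^2 - 3*c - 4) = (c + 1)^3*(c - 4)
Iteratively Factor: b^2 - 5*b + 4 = (b - 1)*(b - 4)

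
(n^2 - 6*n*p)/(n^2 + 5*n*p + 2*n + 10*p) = n*(n - 6*p)/(n^2 + 5*n*p + 2*n + 10*p)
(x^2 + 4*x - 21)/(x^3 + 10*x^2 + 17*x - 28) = (x - 3)/(x^2 + 3*x - 4)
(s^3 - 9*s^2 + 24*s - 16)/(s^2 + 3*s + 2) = (s^3 - 9*s^2 + 24*s - 16)/(s^2 + 3*s + 2)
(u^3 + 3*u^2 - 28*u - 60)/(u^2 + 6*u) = u - 3 - 10/u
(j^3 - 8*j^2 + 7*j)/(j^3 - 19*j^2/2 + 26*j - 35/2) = 2*j*(j - 7)/(2*j^2 - 17*j + 35)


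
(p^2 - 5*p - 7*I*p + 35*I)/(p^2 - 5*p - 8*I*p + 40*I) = (p - 7*I)/(p - 8*I)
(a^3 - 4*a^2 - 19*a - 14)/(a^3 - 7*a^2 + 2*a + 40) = (a^2 - 6*a - 7)/(a^2 - 9*a + 20)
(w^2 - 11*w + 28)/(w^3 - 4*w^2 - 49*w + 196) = 1/(w + 7)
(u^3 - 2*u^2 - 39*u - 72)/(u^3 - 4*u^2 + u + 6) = (u^3 - 2*u^2 - 39*u - 72)/(u^3 - 4*u^2 + u + 6)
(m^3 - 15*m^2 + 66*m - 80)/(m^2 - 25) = (m^2 - 10*m + 16)/(m + 5)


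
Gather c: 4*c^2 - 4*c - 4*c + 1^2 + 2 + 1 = 4*c^2 - 8*c + 4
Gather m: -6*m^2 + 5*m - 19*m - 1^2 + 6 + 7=-6*m^2 - 14*m + 12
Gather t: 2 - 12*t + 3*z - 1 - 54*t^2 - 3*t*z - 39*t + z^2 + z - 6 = -54*t^2 + t*(-3*z - 51) + z^2 + 4*z - 5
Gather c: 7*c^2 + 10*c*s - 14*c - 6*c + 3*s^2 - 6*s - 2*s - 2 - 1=7*c^2 + c*(10*s - 20) + 3*s^2 - 8*s - 3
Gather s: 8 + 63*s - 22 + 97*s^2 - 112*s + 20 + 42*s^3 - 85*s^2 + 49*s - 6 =42*s^3 + 12*s^2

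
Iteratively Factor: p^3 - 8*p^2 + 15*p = (p - 5)*(p^2 - 3*p) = p*(p - 5)*(p - 3)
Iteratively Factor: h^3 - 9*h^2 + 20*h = (h - 5)*(h^2 - 4*h) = h*(h - 5)*(h - 4)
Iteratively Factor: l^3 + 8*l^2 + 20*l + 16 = (l + 2)*(l^2 + 6*l + 8) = (l + 2)*(l + 4)*(l + 2)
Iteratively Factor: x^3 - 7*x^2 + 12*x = (x - 3)*(x^2 - 4*x) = x*(x - 3)*(x - 4)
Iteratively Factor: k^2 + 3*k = (k)*(k + 3)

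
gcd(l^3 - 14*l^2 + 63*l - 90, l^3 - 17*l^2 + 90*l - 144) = l^2 - 9*l + 18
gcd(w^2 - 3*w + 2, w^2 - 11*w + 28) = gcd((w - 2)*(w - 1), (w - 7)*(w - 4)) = 1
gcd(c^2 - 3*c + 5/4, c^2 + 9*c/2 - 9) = 1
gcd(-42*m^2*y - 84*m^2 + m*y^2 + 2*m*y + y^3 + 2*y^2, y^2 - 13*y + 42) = 1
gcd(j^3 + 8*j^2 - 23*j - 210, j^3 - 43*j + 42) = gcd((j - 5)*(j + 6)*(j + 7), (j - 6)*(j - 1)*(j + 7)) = j + 7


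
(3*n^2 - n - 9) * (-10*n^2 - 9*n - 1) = -30*n^4 - 17*n^3 + 96*n^2 + 82*n + 9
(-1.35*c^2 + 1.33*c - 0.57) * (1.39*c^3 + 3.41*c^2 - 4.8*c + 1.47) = -1.8765*c^5 - 2.7548*c^4 + 10.223*c^3 - 10.3122*c^2 + 4.6911*c - 0.8379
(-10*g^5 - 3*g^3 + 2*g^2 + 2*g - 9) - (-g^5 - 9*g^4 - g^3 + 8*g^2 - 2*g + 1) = -9*g^5 + 9*g^4 - 2*g^3 - 6*g^2 + 4*g - 10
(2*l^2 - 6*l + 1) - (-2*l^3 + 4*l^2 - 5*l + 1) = 2*l^3 - 2*l^2 - l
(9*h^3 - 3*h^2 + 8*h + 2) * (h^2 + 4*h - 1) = 9*h^5 + 33*h^4 - 13*h^3 + 37*h^2 - 2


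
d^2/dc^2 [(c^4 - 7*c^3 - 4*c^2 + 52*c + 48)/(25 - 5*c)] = 2*(-3*c^4 + 47*c^3 - 255*c^2 + 525*c - 208)/(5*(c^3 - 15*c^2 + 75*c - 125))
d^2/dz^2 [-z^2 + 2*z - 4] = -2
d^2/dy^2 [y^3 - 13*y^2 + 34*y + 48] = 6*y - 26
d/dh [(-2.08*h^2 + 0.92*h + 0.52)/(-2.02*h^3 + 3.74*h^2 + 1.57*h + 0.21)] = (-4.2016*h^4 + 3.7168*h^3 - 3.5552*h^2 - 4.7632*h - 0.6232)/(4.0804*h^6 - 15.1096*h^5 + 7.6448*h^4 + 10.8952*h^3 + 4.0357*h^2 + 0.6594*h + 0.0441)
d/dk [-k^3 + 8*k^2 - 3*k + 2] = -3*k^2 + 16*k - 3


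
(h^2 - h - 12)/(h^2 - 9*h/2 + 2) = 2*(h + 3)/(2*h - 1)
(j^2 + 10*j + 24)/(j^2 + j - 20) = (j^2 + 10*j + 24)/(j^2 + j - 20)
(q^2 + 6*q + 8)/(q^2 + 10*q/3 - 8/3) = 3*(q + 2)/(3*q - 2)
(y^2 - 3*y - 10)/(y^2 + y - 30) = (y + 2)/(y + 6)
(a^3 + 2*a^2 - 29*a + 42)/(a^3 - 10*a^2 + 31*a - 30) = (a + 7)/(a - 5)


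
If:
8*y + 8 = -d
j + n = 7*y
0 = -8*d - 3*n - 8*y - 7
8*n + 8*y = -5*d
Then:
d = -4/11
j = -173/22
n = 13/11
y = -21/22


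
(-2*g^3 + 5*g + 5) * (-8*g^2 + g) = 16*g^5 - 2*g^4 - 40*g^3 - 35*g^2 + 5*g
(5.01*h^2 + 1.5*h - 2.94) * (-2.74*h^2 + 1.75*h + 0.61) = -13.7274*h^4 + 4.6575*h^3 + 13.7367*h^2 - 4.23*h - 1.7934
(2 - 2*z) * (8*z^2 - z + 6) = -16*z^3 + 18*z^2 - 14*z + 12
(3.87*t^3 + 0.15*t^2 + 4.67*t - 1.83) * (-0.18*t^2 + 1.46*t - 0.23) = -0.6966*t^5 + 5.6232*t^4 - 1.5117*t^3 + 7.1131*t^2 - 3.7459*t + 0.4209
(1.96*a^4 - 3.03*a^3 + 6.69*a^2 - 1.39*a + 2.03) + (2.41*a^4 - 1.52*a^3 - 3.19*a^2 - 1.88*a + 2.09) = 4.37*a^4 - 4.55*a^3 + 3.5*a^2 - 3.27*a + 4.12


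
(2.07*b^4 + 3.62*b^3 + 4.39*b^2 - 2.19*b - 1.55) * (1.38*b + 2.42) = 2.8566*b^5 + 10.005*b^4 + 14.8186*b^3 + 7.6016*b^2 - 7.4388*b - 3.751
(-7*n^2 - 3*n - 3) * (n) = -7*n^3 - 3*n^2 - 3*n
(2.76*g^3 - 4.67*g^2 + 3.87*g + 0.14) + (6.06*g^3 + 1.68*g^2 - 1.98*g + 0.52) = 8.82*g^3 - 2.99*g^2 + 1.89*g + 0.66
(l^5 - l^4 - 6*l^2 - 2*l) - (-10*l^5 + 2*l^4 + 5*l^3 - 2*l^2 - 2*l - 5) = 11*l^5 - 3*l^4 - 5*l^3 - 4*l^2 + 5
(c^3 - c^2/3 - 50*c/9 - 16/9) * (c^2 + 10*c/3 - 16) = c^5 + 3*c^4 - 68*c^3/3 - 404*c^2/27 + 2240*c/27 + 256/9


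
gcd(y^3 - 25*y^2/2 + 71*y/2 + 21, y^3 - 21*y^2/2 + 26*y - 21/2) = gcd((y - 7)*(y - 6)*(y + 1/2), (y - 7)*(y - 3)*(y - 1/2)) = y - 7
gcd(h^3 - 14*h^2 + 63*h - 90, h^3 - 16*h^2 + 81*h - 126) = h^2 - 9*h + 18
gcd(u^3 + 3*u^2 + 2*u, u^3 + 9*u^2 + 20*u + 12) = u^2 + 3*u + 2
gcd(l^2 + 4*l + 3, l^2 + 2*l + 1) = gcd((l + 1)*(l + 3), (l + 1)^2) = l + 1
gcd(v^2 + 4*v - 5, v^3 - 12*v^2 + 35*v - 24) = v - 1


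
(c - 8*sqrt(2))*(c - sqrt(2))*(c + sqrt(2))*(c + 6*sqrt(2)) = c^4 - 2*sqrt(2)*c^3 - 98*c^2 + 4*sqrt(2)*c + 192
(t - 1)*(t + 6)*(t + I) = t^3 + 5*t^2 + I*t^2 - 6*t + 5*I*t - 6*I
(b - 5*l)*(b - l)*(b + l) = b^3 - 5*b^2*l - b*l^2 + 5*l^3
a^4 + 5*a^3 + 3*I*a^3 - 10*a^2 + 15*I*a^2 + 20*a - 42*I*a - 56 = (a - 2)*(a + 7)*(a - I)*(a + 4*I)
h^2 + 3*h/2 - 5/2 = (h - 1)*(h + 5/2)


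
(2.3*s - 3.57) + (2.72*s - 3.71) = 5.02*s - 7.28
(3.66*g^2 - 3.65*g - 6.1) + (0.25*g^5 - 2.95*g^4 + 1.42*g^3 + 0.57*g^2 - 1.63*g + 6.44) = 0.25*g^5 - 2.95*g^4 + 1.42*g^3 + 4.23*g^2 - 5.28*g + 0.340000000000001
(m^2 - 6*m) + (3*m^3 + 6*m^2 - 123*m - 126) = 3*m^3 + 7*m^2 - 129*m - 126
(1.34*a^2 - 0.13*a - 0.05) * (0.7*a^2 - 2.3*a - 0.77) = 0.938*a^4 - 3.173*a^3 - 0.7678*a^2 + 0.2151*a + 0.0385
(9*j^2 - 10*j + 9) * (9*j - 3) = 81*j^3 - 117*j^2 + 111*j - 27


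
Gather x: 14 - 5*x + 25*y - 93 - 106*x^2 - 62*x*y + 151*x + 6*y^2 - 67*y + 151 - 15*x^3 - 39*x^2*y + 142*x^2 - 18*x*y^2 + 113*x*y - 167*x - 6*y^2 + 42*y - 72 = -15*x^3 + x^2*(36 - 39*y) + x*(-18*y^2 + 51*y - 21)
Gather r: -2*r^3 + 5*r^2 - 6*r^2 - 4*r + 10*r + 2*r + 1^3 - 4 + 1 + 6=-2*r^3 - r^2 + 8*r + 4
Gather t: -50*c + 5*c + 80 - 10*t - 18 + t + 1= -45*c - 9*t + 63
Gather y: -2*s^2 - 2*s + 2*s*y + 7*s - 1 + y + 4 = -2*s^2 + 5*s + y*(2*s + 1) + 3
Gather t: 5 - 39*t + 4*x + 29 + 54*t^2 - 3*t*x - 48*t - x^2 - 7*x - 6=54*t^2 + t*(-3*x - 87) - x^2 - 3*x + 28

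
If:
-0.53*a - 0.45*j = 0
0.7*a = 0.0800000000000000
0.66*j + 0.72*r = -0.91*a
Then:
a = 0.11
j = -0.13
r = -0.02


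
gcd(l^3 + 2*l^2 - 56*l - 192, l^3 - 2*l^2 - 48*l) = l^2 - 2*l - 48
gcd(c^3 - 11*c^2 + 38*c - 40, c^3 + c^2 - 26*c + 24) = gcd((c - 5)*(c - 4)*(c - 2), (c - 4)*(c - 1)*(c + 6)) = c - 4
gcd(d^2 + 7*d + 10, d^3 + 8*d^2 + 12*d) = d + 2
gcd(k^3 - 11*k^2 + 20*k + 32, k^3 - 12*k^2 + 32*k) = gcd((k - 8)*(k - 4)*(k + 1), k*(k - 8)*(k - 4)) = k^2 - 12*k + 32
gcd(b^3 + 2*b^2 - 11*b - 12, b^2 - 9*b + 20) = 1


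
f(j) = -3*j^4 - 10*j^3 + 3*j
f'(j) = -12*j^3 - 30*j^2 + 3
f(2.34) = -211.06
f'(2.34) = -315.02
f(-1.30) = 9.50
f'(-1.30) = -21.34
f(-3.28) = -4.19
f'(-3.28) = 103.70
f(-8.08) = -7536.04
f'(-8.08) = 4374.58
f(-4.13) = -180.75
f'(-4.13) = 336.63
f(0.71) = -2.21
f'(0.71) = -16.42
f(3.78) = -1141.24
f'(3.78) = -1073.77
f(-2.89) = 23.43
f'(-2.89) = 42.09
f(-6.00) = -1746.00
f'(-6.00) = 1515.00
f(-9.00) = -12420.00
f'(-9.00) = 6321.00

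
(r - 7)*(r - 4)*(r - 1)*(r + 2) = r^4 - 10*r^3 + 15*r^2 + 50*r - 56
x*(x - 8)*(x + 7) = x^3 - x^2 - 56*x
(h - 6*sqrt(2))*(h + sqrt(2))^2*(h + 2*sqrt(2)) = h^4 - 2*sqrt(2)*h^3 - 38*h^2 - 56*sqrt(2)*h - 48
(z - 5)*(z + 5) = z^2 - 25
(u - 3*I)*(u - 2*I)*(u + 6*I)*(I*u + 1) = I*u^4 + 25*I*u^2 + 60*u - 36*I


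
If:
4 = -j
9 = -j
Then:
No Solution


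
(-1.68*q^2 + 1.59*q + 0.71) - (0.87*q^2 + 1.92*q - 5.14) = -2.55*q^2 - 0.33*q + 5.85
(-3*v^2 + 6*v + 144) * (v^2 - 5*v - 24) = -3*v^4 + 21*v^3 + 186*v^2 - 864*v - 3456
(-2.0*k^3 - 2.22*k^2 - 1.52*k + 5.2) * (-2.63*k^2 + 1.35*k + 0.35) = 5.26*k^5 + 3.1386*k^4 + 0.3006*k^3 - 16.505*k^2 + 6.488*k + 1.82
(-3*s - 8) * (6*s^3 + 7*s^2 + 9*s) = -18*s^4 - 69*s^3 - 83*s^2 - 72*s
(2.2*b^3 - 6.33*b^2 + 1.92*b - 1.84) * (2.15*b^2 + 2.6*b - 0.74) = 4.73*b^5 - 7.8895*b^4 - 13.958*b^3 + 5.7202*b^2 - 6.2048*b + 1.3616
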